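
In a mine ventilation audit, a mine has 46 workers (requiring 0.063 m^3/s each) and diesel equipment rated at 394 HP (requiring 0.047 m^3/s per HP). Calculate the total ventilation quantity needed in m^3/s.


21.416 m^3/s

Airflow for workers:
Q_people = 46 * 0.063 = 2.898 m^3/s
Airflow for diesel equipment:
Q_diesel = 394 * 0.047 = 18.518 m^3/s
Total ventilation:
Q_total = 2.898 + 18.518
= 21.416 m^3/s


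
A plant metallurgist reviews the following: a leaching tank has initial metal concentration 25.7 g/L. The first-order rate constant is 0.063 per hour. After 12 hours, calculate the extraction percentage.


53.0459%

Compute the exponent:
-k * t = -0.063 * 12 = -0.756
Remaining concentration:
C = 25.7 * exp(-0.756)
= 25.7 * 0.469540839
= 12.06719956 g/L
Extracted = 25.7 - 12.06719956 = 13.63280044 g/L
Extraction % = 13.63280044 / 25.7 * 100
= 53.0459%


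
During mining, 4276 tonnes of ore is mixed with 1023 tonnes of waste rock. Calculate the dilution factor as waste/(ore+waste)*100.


19.3055%

Total material = ore + waste
= 4276 + 1023 = 5299 tonnes
Dilution = waste / total * 100
= 1023 / 5299 * 100
= 0.1930552935 * 100
= 19.3055%


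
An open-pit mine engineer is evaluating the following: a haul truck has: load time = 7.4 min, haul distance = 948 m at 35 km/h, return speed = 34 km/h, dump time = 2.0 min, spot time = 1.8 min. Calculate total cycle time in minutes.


Convert haul speed to m/min: 35 * 1000/60 = 583.3333333 m/min
Haul time = 948 / 583.3333333 = 1.625142857 min
Convert return speed to m/min: 34 * 1000/60 = 566.6666667 m/min
Return time = 948 / 566.6666667 = 1.672941176 min
Total cycle time:
= 7.4 + 1.625142857 + 2.0 + 1.672941176 + 1.8
= 14.4981 min

14.4981 min


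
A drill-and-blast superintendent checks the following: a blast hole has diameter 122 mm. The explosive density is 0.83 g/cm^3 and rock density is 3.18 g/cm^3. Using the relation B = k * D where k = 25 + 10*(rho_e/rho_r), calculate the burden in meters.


3.3684 m

First, compute k:
rho_e / rho_r = 0.83 / 3.18 = 0.2610062893
k = 25 + 10 * 0.2610062893 = 27.61006289
Then, compute burden:
B = k * D / 1000 = 27.61006289 * 122 / 1000
= 3368.427673 / 1000
= 3.3684 m


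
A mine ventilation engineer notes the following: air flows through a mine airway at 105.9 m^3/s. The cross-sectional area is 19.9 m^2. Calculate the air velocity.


Velocity = flow rate / cross-sectional area
= 105.9 / 19.9
= 5.3216 m/s

5.3216 m/s


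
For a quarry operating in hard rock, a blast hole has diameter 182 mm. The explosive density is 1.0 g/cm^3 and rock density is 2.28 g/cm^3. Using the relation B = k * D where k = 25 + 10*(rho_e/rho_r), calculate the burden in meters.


5.3482 m

First, compute k:
rho_e / rho_r = 1.0 / 2.28 = 0.4385964912
k = 25 + 10 * 0.4385964912 = 29.38596491
Then, compute burden:
B = k * D / 1000 = 29.38596491 * 182 / 1000
= 5348.245614 / 1000
= 5.3482 m


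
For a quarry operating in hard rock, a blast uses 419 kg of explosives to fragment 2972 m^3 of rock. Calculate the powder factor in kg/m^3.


Powder factor = explosive mass / rock volume
= 419 / 2972
= 0.141 kg/m^3

0.141 kg/m^3


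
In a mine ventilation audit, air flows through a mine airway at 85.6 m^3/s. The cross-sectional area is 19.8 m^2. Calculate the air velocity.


4.3232 m/s

Velocity = flow rate / cross-sectional area
= 85.6 / 19.8
= 4.3232 m/s


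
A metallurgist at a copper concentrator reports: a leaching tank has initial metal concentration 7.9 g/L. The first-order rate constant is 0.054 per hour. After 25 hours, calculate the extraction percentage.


74.076%

Compute the exponent:
-k * t = -0.054 * 25 = -1.35
Remaining concentration:
C = 7.9 * exp(-1.35)
= 7.9 * 0.2592402606
= 2.047998059 g/L
Extracted = 7.9 - 2.047998059 = 5.852001941 g/L
Extraction % = 5.852001941 / 7.9 * 100
= 74.076%


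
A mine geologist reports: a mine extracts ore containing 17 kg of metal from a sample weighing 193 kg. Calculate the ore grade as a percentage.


Ore grade = (metal mass / ore mass) * 100
= (17 / 193) * 100
= 0.08808290155 * 100
= 8.8083%

8.8083%


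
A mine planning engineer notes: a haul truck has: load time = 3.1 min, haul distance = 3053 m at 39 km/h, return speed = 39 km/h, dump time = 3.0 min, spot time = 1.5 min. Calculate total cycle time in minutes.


16.9938 min

Convert haul speed to m/min: 39 * 1000/60 = 650 m/min
Haul time = 3053 / 650 = 4.696923077 min
Convert return speed to m/min: 39 * 1000/60 = 650 m/min
Return time = 3053 / 650 = 4.696923077 min
Total cycle time:
= 3.1 + 4.696923077 + 3.0 + 4.696923077 + 1.5
= 16.9938 min


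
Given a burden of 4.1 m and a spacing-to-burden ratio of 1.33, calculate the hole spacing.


5.453 m

Spacing = burden * ratio
= 4.1 * 1.33
= 5.453 m


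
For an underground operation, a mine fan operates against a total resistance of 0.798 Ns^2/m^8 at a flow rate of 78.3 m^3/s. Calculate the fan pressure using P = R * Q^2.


Compute Q^2:
Q^2 = 78.3^2 = 6130.89
Compute pressure:
P = R * Q^2 = 0.798 * 6130.89
= 4892.4502 Pa

4892.4502 Pa


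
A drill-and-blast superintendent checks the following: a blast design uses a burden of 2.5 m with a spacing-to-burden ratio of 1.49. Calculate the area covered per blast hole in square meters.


First, find the spacing:
Spacing = burden * ratio = 2.5 * 1.49
= 3.725 m
Then, calculate the area:
Area = burden * spacing = 2.5 * 3.725
= 9.3125 m^2

9.3125 m^2


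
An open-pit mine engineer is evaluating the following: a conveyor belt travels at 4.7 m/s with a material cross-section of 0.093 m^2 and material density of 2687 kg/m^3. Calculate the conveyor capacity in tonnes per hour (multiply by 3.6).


Volumetric flow = speed * area
= 4.7 * 0.093 = 0.4371 m^3/s
Mass flow = volumetric * density
= 0.4371 * 2687 = 1174.4877 kg/s
Convert to t/h: multiply by 3.6
Capacity = 1174.4877 * 3.6
= 4228.1557 t/h

4228.1557 t/h


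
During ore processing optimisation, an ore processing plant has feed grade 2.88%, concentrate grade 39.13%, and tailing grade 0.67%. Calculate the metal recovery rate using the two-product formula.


78.0729%

Using the two-product formula:
R = 100 * c * (f - t) / (f * (c - t))
Numerator = 100 * 39.13 * (2.88 - 0.67)
= 100 * 39.13 * 2.21
= 8647.73
Denominator = 2.88 * (39.13 - 0.67)
= 2.88 * 38.46
= 110.7648
R = 8647.73 / 110.7648
= 78.0729%


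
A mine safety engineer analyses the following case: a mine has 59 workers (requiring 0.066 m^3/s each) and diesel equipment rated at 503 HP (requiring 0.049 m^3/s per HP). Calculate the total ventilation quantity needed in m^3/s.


28.541 m^3/s

Airflow for workers:
Q_people = 59 * 0.066 = 3.894 m^3/s
Airflow for diesel equipment:
Q_diesel = 503 * 0.049 = 24.647 m^3/s
Total ventilation:
Q_total = 3.894 + 24.647
= 28.541 m^3/s


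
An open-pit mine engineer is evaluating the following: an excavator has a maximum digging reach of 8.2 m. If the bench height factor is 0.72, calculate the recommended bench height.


5.904 m

Bench height = reach * factor
= 8.2 * 0.72
= 5.904 m


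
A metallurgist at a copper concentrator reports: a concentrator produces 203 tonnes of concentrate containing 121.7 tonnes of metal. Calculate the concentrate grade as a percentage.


Grade = (metal in concentrate / concentrate mass) * 100
= (121.7 / 203) * 100
= 0.5995073892 * 100
= 59.9507%

59.9507%


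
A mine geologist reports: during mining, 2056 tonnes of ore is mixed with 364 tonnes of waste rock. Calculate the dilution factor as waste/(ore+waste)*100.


15.0413%

Total material = ore + waste
= 2056 + 364 = 2420 tonnes
Dilution = waste / total * 100
= 364 / 2420 * 100
= 0.1504132231 * 100
= 15.0413%


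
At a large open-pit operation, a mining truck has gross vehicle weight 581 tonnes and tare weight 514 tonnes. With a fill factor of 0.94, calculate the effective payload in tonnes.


Maximum payload = gross - tare
= 581 - 514 = 67 tonnes
Effective payload = max payload * fill factor
= 67 * 0.94
= 62.98 tonnes

62.98 tonnes


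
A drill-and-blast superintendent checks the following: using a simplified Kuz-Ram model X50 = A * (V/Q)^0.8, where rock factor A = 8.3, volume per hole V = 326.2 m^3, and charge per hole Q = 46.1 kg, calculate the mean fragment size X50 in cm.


39.7104 cm

Compute V/Q:
V/Q = 326.2 / 46.1 = 7.075921909
Raise to the power 0.8:
(V/Q)^0.8 = 7.075921909^0.8 = 4.784388359
Multiply by A:
X50 = 8.3 * 4.784388359
= 39.7104 cm


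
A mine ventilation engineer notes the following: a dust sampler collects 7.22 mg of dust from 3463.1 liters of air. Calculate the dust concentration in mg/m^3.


2.0848 mg/m^3

Convert liters to m^3: 1 m^3 = 1000 L
Concentration = mass / volume * 1000
= 7.22 / 3463.1 * 1000
= 0.002084837285 * 1000
= 2.0848 mg/m^3


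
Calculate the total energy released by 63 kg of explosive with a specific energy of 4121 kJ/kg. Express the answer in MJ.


Energy = mass * specific_energy / 1000
= 63 * 4121 / 1000
= 259623 / 1000
= 259.623 MJ

259.623 MJ


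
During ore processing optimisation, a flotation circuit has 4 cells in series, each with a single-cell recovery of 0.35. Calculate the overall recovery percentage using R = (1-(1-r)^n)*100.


82.1494%

Complement of single-cell recovery:
1 - r = 1 - 0.35 = 0.65
Raise to power n:
(1 - r)^4 = 0.65^4 = 0.17850625
Overall recovery:
R = (1 - 0.17850625) * 100
= 82.1494%


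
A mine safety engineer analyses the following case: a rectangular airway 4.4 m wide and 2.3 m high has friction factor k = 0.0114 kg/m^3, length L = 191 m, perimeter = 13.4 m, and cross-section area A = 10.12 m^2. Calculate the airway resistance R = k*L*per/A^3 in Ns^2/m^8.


0.0282 Ns^2/m^8

Compute the numerator:
k * L * per = 0.0114 * 191 * 13.4
= 29.17716
Compute the denominator:
A^3 = 10.12^3 = 1036.433728
Resistance:
R = 29.17716 / 1036.433728
= 0.0282 Ns^2/m^8


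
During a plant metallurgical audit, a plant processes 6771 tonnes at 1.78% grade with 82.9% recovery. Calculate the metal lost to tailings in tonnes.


20.6096 tonnes

Total metal in feed:
= 6771 * 1.78 / 100 = 120.5238 tonnes
Metal recovered:
= 120.5238 * 82.9 / 100 = 99.9142302 tonnes
Metal lost to tailings:
= 120.5238 - 99.9142302
= 20.6096 tonnes


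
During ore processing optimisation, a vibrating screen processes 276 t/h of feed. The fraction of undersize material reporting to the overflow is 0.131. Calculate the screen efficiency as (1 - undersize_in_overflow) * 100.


Screen efficiency = (1 - fraction of undersize in overflow) * 100
= (1 - 0.131) * 100
= 0.869 * 100
= 86.9%

86.9%


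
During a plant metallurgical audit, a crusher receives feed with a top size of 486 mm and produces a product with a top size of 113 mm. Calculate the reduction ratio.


Reduction ratio = feed size / product size
= 486 / 113
= 4.3009

4.3009


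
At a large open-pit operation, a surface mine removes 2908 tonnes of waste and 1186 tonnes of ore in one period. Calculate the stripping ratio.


Stripping ratio = waste tonnage / ore tonnage
= 2908 / 1186
= 2.4519

2.4519


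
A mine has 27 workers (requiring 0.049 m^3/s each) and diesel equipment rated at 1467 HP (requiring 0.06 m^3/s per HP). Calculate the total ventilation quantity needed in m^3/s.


Airflow for workers:
Q_people = 27 * 0.049 = 1.323 m^3/s
Airflow for diesel equipment:
Q_diesel = 1467 * 0.06 = 88.02 m^3/s
Total ventilation:
Q_total = 1.323 + 88.02
= 89.343 m^3/s

89.343 m^3/s


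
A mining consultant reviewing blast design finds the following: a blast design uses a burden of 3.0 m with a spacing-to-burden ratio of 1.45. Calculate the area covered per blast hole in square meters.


First, find the spacing:
Spacing = burden * ratio = 3.0 * 1.45
= 4.35 m
Then, calculate the area:
Area = burden * spacing = 3.0 * 4.35
= 13.05 m^2

13.05 m^2


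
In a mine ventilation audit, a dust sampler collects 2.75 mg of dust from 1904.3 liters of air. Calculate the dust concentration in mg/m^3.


1.4441 mg/m^3

Convert liters to m^3: 1 m^3 = 1000 L
Concentration = mass / volume * 1000
= 2.75 / 1904.3 * 1000
= 0.001444100194 * 1000
= 1.4441 mg/m^3


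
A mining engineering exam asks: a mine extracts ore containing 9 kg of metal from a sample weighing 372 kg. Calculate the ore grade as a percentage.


2.4194%

Ore grade = (metal mass / ore mass) * 100
= (9 / 372) * 100
= 0.02419354839 * 100
= 2.4194%


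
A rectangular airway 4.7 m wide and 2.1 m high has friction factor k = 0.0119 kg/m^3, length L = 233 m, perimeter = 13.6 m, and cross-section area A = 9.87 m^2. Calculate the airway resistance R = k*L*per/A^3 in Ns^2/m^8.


0.0392 Ns^2/m^8

Compute the numerator:
k * L * per = 0.0119 * 233 * 13.6
= 37.70872
Compute the denominator:
A^3 = 9.87^3 = 961.504803
Resistance:
R = 37.70872 / 961.504803
= 0.0392 Ns^2/m^8


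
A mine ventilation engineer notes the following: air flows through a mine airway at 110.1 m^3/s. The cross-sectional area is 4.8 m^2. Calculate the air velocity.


Velocity = flow rate / cross-sectional area
= 110.1 / 4.8
= 22.9375 m/s

22.9375 m/s


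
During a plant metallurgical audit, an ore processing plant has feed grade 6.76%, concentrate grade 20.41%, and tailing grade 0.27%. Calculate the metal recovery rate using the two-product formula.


97.293%

Using the two-product formula:
R = 100 * c * (f - t) / (f * (c - t))
Numerator = 100 * 20.41 * (6.76 - 0.27)
= 100 * 20.41 * 6.49
= 13246.09
Denominator = 6.76 * (20.41 - 0.27)
= 6.76 * 20.14
= 136.1464
R = 13246.09 / 136.1464
= 97.293%


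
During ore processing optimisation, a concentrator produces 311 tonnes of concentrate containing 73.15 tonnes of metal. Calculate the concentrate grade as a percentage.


23.5209%

Grade = (metal in concentrate / concentrate mass) * 100
= (73.15 / 311) * 100
= 0.2352090032 * 100
= 23.5209%


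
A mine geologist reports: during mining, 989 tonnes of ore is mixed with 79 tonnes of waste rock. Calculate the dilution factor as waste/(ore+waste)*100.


Total material = ore + waste
= 989 + 79 = 1068 tonnes
Dilution = waste / total * 100
= 79 / 1068 * 100
= 0.07397003745 * 100
= 7.397%

7.397%


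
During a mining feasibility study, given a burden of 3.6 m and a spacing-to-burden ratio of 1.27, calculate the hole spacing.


Spacing = burden * ratio
= 3.6 * 1.27
= 4.572 m

4.572 m


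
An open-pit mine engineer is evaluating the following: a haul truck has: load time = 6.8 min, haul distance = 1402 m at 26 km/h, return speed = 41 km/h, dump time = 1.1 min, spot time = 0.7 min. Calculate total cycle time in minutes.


Convert haul speed to m/min: 26 * 1000/60 = 433.3333333 m/min
Haul time = 1402 / 433.3333333 = 3.235384615 min
Convert return speed to m/min: 41 * 1000/60 = 683.3333333 m/min
Return time = 1402 / 683.3333333 = 2.051707317 min
Total cycle time:
= 6.8 + 3.235384615 + 1.1 + 2.051707317 + 0.7
= 13.8871 min

13.8871 min


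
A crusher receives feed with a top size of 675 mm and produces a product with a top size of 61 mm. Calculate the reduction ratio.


Reduction ratio = feed size / product size
= 675 / 61
= 11.0656

11.0656


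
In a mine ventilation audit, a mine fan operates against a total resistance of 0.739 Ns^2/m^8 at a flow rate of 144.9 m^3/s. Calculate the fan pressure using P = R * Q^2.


Compute Q^2:
Q^2 = 144.9^2 = 20996.01
Compute pressure:
P = R * Q^2 = 0.739 * 20996.01
= 15516.0514 Pa

15516.0514 Pa


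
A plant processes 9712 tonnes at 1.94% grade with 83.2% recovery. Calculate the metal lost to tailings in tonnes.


31.6534 tonnes

Total metal in feed:
= 9712 * 1.94 / 100 = 188.4128 tonnes
Metal recovered:
= 188.4128 * 83.2 / 100 = 156.7594496 tonnes
Metal lost to tailings:
= 188.4128 - 156.7594496
= 31.6534 tonnes


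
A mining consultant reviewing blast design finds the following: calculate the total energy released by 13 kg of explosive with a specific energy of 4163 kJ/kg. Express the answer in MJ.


Energy = mass * specific_energy / 1000
= 13 * 4163 / 1000
= 54119 / 1000
= 54.119 MJ

54.119 MJ


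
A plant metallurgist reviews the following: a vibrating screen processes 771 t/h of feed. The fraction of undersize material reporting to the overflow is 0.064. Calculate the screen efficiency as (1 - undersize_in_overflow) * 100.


93.6%

Screen efficiency = (1 - fraction of undersize in overflow) * 100
= (1 - 0.064) * 100
= 0.936 * 100
= 93.6%


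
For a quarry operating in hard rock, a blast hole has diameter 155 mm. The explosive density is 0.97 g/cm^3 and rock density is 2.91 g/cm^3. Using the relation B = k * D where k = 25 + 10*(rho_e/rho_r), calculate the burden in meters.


4.3917 m

First, compute k:
rho_e / rho_r = 0.97 / 2.91 = 0.3333333333
k = 25 + 10 * 0.3333333333 = 28.33333333
Then, compute burden:
B = k * D / 1000 = 28.33333333 * 155 / 1000
= 4391.666667 / 1000
= 4.3917 m


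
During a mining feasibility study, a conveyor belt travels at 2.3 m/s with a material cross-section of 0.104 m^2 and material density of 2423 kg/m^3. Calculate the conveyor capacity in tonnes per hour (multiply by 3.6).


Volumetric flow = speed * area
= 2.3 * 0.104 = 0.2392 m^3/s
Mass flow = volumetric * density
= 0.2392 * 2423 = 579.5816 kg/s
Convert to t/h: multiply by 3.6
Capacity = 579.5816 * 3.6
= 2086.4938 t/h

2086.4938 t/h


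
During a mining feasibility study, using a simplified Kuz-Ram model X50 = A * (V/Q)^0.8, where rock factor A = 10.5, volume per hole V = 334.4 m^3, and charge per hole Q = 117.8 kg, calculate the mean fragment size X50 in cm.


Compute V/Q:
V/Q = 334.4 / 117.8 = 2.838709677
Raise to the power 0.8:
(V/Q)^0.8 = 2.838709677^0.8 = 2.304075907
Multiply by A:
X50 = 10.5 * 2.304075907
= 24.1928 cm

24.1928 cm


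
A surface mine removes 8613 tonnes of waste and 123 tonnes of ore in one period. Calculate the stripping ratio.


Stripping ratio = waste tonnage / ore tonnage
= 8613 / 123
= 70.0244

70.0244


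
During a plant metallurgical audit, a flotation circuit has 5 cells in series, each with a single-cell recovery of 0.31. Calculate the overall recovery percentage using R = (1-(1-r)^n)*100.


Complement of single-cell recovery:
1 - r = 1 - 0.31 = 0.69
Raise to power n:
(1 - r)^5 = 0.69^5 = 0.1564031349
Overall recovery:
R = (1 - 0.1564031349) * 100
= 84.3597%

84.3597%


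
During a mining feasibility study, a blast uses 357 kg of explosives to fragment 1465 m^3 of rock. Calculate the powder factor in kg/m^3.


0.2437 kg/m^3

Powder factor = explosive mass / rock volume
= 357 / 1465
= 0.2437 kg/m^3


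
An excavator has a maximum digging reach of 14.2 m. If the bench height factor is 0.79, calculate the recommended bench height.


11.218 m

Bench height = reach * factor
= 14.2 * 0.79
= 11.218 m


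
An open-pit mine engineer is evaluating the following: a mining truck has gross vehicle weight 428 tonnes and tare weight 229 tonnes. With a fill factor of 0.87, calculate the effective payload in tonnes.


173.13 tonnes

Maximum payload = gross - tare
= 428 - 229 = 199 tonnes
Effective payload = max payload * fill factor
= 199 * 0.87
= 173.13 tonnes


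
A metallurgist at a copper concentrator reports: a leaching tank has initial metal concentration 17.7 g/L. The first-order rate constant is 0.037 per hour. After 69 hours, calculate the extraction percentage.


92.2152%

Compute the exponent:
-k * t = -0.037 * 69 = -2.553
Remaining concentration:
C = 17.7 * exp(-2.553)
= 17.7 * 0.07784777202
= 1.377905565 g/L
Extracted = 17.7 - 1.377905565 = 16.32209444 g/L
Extraction % = 16.32209444 / 17.7 * 100
= 92.2152%


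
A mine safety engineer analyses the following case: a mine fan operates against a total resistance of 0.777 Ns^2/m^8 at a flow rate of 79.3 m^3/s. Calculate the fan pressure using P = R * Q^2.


4886.1567 Pa

Compute Q^2:
Q^2 = 79.3^2 = 6288.49
Compute pressure:
P = R * Q^2 = 0.777 * 6288.49
= 4886.1567 Pa


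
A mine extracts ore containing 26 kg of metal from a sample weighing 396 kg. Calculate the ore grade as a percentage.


Ore grade = (metal mass / ore mass) * 100
= (26 / 396) * 100
= 0.06565656566 * 100
= 6.5657%

6.5657%


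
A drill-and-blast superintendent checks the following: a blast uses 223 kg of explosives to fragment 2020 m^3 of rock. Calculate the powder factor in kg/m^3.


Powder factor = explosive mass / rock volume
= 223 / 2020
= 0.1104 kg/m^3

0.1104 kg/m^3


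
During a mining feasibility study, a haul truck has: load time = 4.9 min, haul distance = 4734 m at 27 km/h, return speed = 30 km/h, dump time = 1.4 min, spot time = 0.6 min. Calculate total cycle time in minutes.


26.888 min

Convert haul speed to m/min: 27 * 1000/60 = 450 m/min
Haul time = 4734 / 450 = 10.52 min
Convert return speed to m/min: 30 * 1000/60 = 500 m/min
Return time = 4734 / 500 = 9.468 min
Total cycle time:
= 4.9 + 10.52 + 1.4 + 9.468 + 0.6
= 26.888 min


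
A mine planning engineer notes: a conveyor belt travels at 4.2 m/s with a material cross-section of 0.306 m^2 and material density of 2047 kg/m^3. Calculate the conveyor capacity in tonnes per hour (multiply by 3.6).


Volumetric flow = speed * area
= 4.2 * 0.306 = 1.2852 m^3/s
Mass flow = volumetric * density
= 1.2852 * 2047 = 2630.8044 kg/s
Convert to t/h: multiply by 3.6
Capacity = 2630.8044 * 3.6
= 9470.8958 t/h

9470.8958 t/h


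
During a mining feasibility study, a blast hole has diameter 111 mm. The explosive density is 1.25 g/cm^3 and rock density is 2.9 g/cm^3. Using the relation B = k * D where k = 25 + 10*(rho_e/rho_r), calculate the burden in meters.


First, compute k:
rho_e / rho_r = 1.25 / 2.9 = 0.4310344828
k = 25 + 10 * 0.4310344828 = 29.31034483
Then, compute burden:
B = k * D / 1000 = 29.31034483 * 111 / 1000
= 3253.448276 / 1000
= 3.2534 m

3.2534 m


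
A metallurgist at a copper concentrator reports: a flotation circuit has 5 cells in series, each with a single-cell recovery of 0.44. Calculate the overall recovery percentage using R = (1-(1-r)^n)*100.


Complement of single-cell recovery:
1 - r = 1 - 0.44 = 0.56
Raise to power n:
(1 - r)^5 = 0.56^5 = 0.0550731776
Overall recovery:
R = (1 - 0.0550731776) * 100
= 94.4927%

94.4927%


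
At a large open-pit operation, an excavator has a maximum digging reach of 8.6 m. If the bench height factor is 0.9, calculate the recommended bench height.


7.74 m

Bench height = reach * factor
= 8.6 * 0.9
= 7.74 m


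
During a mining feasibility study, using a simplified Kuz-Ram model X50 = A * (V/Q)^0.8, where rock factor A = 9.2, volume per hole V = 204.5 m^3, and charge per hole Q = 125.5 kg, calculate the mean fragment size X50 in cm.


13.5965 cm

Compute V/Q:
V/Q = 204.5 / 125.5 = 1.629482072
Raise to the power 0.8:
(V/Q)^0.8 = 1.629482072^0.8 = 1.477881692
Multiply by A:
X50 = 9.2 * 1.477881692
= 13.5965 cm


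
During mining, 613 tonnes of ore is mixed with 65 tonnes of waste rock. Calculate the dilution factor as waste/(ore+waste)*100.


9.587%

Total material = ore + waste
= 613 + 65 = 678 tonnes
Dilution = waste / total * 100
= 65 / 678 * 100
= 0.09587020649 * 100
= 9.587%


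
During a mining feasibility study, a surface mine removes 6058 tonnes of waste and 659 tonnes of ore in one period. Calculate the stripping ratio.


Stripping ratio = waste tonnage / ore tonnage
= 6058 / 659
= 9.1927

9.1927


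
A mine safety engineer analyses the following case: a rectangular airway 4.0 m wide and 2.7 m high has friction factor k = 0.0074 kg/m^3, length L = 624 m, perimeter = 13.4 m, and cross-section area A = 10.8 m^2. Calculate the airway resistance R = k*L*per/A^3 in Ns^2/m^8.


0.0491 Ns^2/m^8

Compute the numerator:
k * L * per = 0.0074 * 624 * 13.4
= 61.87584
Compute the denominator:
A^3 = 10.8^3 = 1259.712
Resistance:
R = 61.87584 / 1259.712
= 0.0491 Ns^2/m^8


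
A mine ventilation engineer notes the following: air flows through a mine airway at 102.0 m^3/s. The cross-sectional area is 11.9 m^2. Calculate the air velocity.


8.5714 m/s

Velocity = flow rate / cross-sectional area
= 102.0 / 11.9
= 8.5714 m/s


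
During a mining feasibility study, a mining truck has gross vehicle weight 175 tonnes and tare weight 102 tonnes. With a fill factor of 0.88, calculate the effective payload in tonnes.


Maximum payload = gross - tare
= 175 - 102 = 73 tonnes
Effective payload = max payload * fill factor
= 73 * 0.88
= 64.24 tonnes

64.24 tonnes


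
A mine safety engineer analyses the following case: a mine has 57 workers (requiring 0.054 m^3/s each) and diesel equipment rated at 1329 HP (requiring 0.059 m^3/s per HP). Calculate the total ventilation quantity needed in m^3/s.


81.489 m^3/s

Airflow for workers:
Q_people = 57 * 0.054 = 3.078 m^3/s
Airflow for diesel equipment:
Q_diesel = 1329 * 0.059 = 78.411 m^3/s
Total ventilation:
Q_total = 3.078 + 78.411
= 81.489 m^3/s


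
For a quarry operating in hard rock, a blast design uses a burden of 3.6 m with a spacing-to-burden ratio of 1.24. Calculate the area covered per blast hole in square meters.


16.0704 m^2

First, find the spacing:
Spacing = burden * ratio = 3.6 * 1.24
= 4.464 m
Then, calculate the area:
Area = burden * spacing = 3.6 * 4.464
= 16.0704 m^2


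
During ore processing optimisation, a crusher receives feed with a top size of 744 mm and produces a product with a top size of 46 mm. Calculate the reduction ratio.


16.1739

Reduction ratio = feed size / product size
= 744 / 46
= 16.1739


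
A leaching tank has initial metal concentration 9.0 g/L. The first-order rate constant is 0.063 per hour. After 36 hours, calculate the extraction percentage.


89.6481%

Compute the exponent:
-k * t = -0.063 * 36 = -2.268
Remaining concentration:
C = 9.0 * exp(-2.268)
= 9.0 * 0.1035190112
= 0.9316711008 g/L
Extracted = 9.0 - 0.9316711008 = 8.068328899 g/L
Extraction % = 8.068328899 / 9.0 * 100
= 89.6481%


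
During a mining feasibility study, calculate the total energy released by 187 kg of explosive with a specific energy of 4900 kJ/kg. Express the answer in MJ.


Energy = mass * specific_energy / 1000
= 187 * 4900 / 1000
= 916300 / 1000
= 916.3 MJ

916.3 MJ


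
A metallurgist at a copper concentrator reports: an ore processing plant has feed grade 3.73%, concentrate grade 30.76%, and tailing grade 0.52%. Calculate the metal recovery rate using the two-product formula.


Using the two-product formula:
R = 100 * c * (f - t) / (f * (c - t))
Numerator = 100 * 30.76 * (3.73 - 0.52)
= 100 * 30.76 * 3.21
= 9873.96
Denominator = 3.73 * (30.76 - 0.52)
= 3.73 * 30.24
= 112.7952
R = 9873.96 / 112.7952
= 87.5388%

87.5388%


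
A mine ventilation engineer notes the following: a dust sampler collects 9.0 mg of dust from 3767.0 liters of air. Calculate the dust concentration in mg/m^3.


2.3892 mg/m^3

Convert liters to m^3: 1 m^3 = 1000 L
Concentration = mass / volume * 1000
= 9.0 / 3767.0 * 1000
= 0.0023891691 * 1000
= 2.3892 mg/m^3


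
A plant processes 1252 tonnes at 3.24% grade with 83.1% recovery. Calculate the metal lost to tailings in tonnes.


Total metal in feed:
= 1252 * 3.24 / 100 = 40.5648 tonnes
Metal recovered:
= 40.5648 * 83.1 / 100 = 33.7093488 tonnes
Metal lost to tailings:
= 40.5648 - 33.7093488
= 6.8555 tonnes

6.8555 tonnes


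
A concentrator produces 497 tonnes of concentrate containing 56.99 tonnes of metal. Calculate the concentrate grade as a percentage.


Grade = (metal in concentrate / concentrate mass) * 100
= (56.99 / 497) * 100
= 0.114668008 * 100
= 11.4668%

11.4668%


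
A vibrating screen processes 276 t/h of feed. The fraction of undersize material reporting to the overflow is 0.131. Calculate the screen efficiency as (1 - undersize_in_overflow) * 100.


Screen efficiency = (1 - fraction of undersize in overflow) * 100
= (1 - 0.131) * 100
= 0.869 * 100
= 86.9%

86.9%


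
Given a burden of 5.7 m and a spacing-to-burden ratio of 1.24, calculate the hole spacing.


Spacing = burden * ratio
= 5.7 * 1.24
= 7.068 m

7.068 m


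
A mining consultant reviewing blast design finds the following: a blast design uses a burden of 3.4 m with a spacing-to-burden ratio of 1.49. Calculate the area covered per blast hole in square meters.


17.2244 m^2

First, find the spacing:
Spacing = burden * ratio = 3.4 * 1.49
= 5.066 m
Then, calculate the area:
Area = burden * spacing = 3.4 * 5.066
= 17.2244 m^2


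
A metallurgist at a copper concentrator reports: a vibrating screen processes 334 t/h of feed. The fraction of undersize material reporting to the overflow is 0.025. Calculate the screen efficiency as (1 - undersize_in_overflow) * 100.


97.5%

Screen efficiency = (1 - fraction of undersize in overflow) * 100
= (1 - 0.025) * 100
= 0.975 * 100
= 97.5%


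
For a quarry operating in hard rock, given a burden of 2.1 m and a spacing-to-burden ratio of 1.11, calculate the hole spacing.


2.331 m

Spacing = burden * ratio
= 2.1 * 1.11
= 2.331 m


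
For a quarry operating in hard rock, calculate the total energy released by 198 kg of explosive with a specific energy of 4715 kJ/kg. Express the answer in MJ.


933.57 MJ

Energy = mass * specific_energy / 1000
= 198 * 4715 / 1000
= 933570 / 1000
= 933.57 MJ


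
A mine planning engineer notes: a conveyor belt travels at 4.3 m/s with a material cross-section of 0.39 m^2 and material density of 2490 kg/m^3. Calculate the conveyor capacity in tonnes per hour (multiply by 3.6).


Volumetric flow = speed * area
= 4.3 * 0.39 = 1.677 m^3/s
Mass flow = volumetric * density
= 1.677 * 2490 = 4175.73 kg/s
Convert to t/h: multiply by 3.6
Capacity = 4175.73 * 3.6
= 15032.628 t/h

15032.628 t/h


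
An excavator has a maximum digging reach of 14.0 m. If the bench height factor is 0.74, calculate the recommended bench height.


10.36 m

Bench height = reach * factor
= 14.0 * 0.74
= 10.36 m


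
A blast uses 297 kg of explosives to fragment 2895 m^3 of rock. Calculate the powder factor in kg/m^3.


Powder factor = explosive mass / rock volume
= 297 / 2895
= 0.1026 kg/m^3

0.1026 kg/m^3


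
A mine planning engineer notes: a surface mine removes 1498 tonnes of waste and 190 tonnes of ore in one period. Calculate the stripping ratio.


7.8842

Stripping ratio = waste tonnage / ore tonnage
= 1498 / 190
= 7.8842


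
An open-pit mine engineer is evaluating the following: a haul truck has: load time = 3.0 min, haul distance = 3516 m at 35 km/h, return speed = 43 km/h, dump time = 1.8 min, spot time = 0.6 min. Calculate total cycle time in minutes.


Convert haul speed to m/min: 35 * 1000/60 = 583.3333333 m/min
Haul time = 3516 / 583.3333333 = 6.027428571 min
Convert return speed to m/min: 43 * 1000/60 = 716.6666667 m/min
Return time = 3516 / 716.6666667 = 4.906046512 min
Total cycle time:
= 3.0 + 6.027428571 + 1.8 + 4.906046512 + 0.6
= 16.3335 min

16.3335 min


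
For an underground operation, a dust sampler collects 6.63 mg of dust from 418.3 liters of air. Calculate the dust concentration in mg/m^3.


Convert liters to m^3: 1 m^3 = 1000 L
Concentration = mass / volume * 1000
= 6.63 / 418.3 * 1000
= 0.01584986852 * 1000
= 15.8499 mg/m^3

15.8499 mg/m^3


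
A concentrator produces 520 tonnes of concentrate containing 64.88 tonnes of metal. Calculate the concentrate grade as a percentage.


12.4769%

Grade = (metal in concentrate / concentrate mass) * 100
= (64.88 / 520) * 100
= 0.1247692308 * 100
= 12.4769%


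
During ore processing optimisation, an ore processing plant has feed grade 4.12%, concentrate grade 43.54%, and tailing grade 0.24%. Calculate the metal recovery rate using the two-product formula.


94.6967%

Using the two-product formula:
R = 100 * c * (f - t) / (f * (c - t))
Numerator = 100 * 43.54 * (4.12 - 0.24)
= 100 * 43.54 * 3.88
= 16893.52
Denominator = 4.12 * (43.54 - 0.24)
= 4.12 * 43.3
= 178.396
R = 16893.52 / 178.396
= 94.6967%


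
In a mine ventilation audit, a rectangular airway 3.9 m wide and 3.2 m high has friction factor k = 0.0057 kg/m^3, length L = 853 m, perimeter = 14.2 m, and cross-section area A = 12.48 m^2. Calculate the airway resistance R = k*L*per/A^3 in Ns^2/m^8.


0.0355 Ns^2/m^8

Compute the numerator:
k * L * per = 0.0057 * 853 * 14.2
= 69.04182
Compute the denominator:
A^3 = 12.48^3 = 1943.764992
Resistance:
R = 69.04182 / 1943.764992
= 0.0355 Ns^2/m^8


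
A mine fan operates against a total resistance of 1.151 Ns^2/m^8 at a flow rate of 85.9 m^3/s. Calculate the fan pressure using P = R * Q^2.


8493.0103 Pa

Compute Q^2:
Q^2 = 85.9^2 = 7378.81
Compute pressure:
P = R * Q^2 = 1.151 * 7378.81
= 8493.0103 Pa


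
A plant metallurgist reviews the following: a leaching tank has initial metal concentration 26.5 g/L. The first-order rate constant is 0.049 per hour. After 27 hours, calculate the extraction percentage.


73.3665%

Compute the exponent:
-k * t = -0.049 * 27 = -1.323
Remaining concentration:
C = 26.5 * exp(-1.323)
= 26.5 * 0.266335097
= 7.05788007 g/L
Extracted = 26.5 - 7.05788007 = 19.44211993 g/L
Extraction % = 19.44211993 / 26.5 * 100
= 73.3665%


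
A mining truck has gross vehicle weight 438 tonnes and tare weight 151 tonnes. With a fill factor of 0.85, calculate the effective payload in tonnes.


243.95 tonnes

Maximum payload = gross - tare
= 438 - 151 = 287 tonnes
Effective payload = max payload * fill factor
= 287 * 0.85
= 243.95 tonnes


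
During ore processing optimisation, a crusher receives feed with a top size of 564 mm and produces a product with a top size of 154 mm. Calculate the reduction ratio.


Reduction ratio = feed size / product size
= 564 / 154
= 3.6623

3.6623


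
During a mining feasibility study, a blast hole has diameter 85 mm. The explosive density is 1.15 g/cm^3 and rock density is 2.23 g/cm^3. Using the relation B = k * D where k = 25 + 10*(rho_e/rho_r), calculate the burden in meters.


First, compute k:
rho_e / rho_r = 1.15 / 2.23 = 0.5156950673
k = 25 + 10 * 0.5156950673 = 30.15695067
Then, compute burden:
B = k * D / 1000 = 30.15695067 * 85 / 1000
= 2563.340807 / 1000
= 2.5633 m

2.5633 m


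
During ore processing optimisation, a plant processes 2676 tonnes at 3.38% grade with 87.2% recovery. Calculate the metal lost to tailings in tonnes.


11.5774 tonnes

Total metal in feed:
= 2676 * 3.38 / 100 = 90.4488 tonnes
Metal recovered:
= 90.4488 * 87.2 / 100 = 78.8713536 tonnes
Metal lost to tailings:
= 90.4488 - 78.8713536
= 11.5774 tonnes


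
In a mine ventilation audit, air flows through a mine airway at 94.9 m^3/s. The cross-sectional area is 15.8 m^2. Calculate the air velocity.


Velocity = flow rate / cross-sectional area
= 94.9 / 15.8
= 6.0063 m/s

6.0063 m/s


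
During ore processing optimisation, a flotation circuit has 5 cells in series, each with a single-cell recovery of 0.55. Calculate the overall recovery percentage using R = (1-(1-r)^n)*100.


Complement of single-cell recovery:
1 - r = 1 - 0.55 = 0.45
Raise to power n:
(1 - r)^5 = 0.45^5 = 0.0184528125
Overall recovery:
R = (1 - 0.0184528125) * 100
= 98.1547%

98.1547%


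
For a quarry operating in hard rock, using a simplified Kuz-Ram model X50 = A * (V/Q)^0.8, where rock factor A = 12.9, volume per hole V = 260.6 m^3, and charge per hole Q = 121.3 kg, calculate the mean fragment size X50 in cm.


Compute V/Q:
V/Q = 260.6 / 121.3 = 2.148392415
Raise to the power 0.8:
(V/Q)^0.8 = 2.148392415^0.8 = 1.843702686
Multiply by A:
X50 = 12.9 * 1.843702686
= 23.7838 cm

23.7838 cm


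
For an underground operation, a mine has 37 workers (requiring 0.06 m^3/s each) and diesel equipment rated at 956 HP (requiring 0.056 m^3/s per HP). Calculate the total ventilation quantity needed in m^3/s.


55.756 m^3/s

Airflow for workers:
Q_people = 37 * 0.06 = 2.22 m^3/s
Airflow for diesel equipment:
Q_diesel = 956 * 0.056 = 53.536 m^3/s
Total ventilation:
Q_total = 2.22 + 53.536
= 55.756 m^3/s


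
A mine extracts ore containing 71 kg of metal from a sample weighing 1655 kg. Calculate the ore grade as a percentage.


Ore grade = (metal mass / ore mass) * 100
= (71 / 1655) * 100
= 0.04290030211 * 100
= 4.29%

4.29%


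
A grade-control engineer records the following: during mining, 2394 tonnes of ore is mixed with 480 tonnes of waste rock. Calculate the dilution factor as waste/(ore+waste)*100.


Total material = ore + waste
= 2394 + 480 = 2874 tonnes
Dilution = waste / total * 100
= 480 / 2874 * 100
= 0.1670146138 * 100
= 16.7015%

16.7015%


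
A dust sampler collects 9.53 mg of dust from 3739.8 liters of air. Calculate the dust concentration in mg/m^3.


2.5483 mg/m^3

Convert liters to m^3: 1 m^3 = 1000 L
Concentration = mass / volume * 1000
= 9.53 / 3739.8 * 1000
= 0.002548264613 * 1000
= 2.5483 mg/m^3


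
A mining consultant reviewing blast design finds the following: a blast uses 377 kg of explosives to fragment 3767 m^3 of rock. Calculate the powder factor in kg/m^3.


0.1001 kg/m^3

Powder factor = explosive mass / rock volume
= 377 / 3767
= 0.1001 kg/m^3


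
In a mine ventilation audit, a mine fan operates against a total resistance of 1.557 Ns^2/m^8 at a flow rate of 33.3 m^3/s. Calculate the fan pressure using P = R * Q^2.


1726.5417 Pa

Compute Q^2:
Q^2 = 33.3^2 = 1108.89
Compute pressure:
P = R * Q^2 = 1.557 * 1108.89
= 1726.5417 Pa


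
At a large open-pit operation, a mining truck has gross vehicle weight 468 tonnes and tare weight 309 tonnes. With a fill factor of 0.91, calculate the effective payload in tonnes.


144.69 tonnes

Maximum payload = gross - tare
= 468 - 309 = 159 tonnes
Effective payload = max payload * fill factor
= 159 * 0.91
= 144.69 tonnes


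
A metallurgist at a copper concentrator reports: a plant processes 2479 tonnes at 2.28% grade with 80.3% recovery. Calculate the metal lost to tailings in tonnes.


Total metal in feed:
= 2479 * 2.28 / 100 = 56.5212 tonnes
Metal recovered:
= 56.5212 * 80.3 / 100 = 45.3865236 tonnes
Metal lost to tailings:
= 56.5212 - 45.3865236
= 11.1347 tonnes

11.1347 tonnes


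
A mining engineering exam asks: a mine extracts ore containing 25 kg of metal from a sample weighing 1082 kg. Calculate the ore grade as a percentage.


2.3105%

Ore grade = (metal mass / ore mass) * 100
= (25 / 1082) * 100
= 0.02310536044 * 100
= 2.3105%


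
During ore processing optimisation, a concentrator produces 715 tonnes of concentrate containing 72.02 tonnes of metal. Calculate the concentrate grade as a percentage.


10.0727%

Grade = (metal in concentrate / concentrate mass) * 100
= (72.02 / 715) * 100
= 0.1007272727 * 100
= 10.0727%


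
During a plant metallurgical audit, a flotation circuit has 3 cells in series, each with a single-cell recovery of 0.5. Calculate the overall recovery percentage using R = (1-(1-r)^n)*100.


87.5%

Complement of single-cell recovery:
1 - r = 1 - 0.5 = 0.5
Raise to power n:
(1 - r)^3 = 0.5^3 = 0.125
Overall recovery:
R = (1 - 0.125) * 100
= 87.5%


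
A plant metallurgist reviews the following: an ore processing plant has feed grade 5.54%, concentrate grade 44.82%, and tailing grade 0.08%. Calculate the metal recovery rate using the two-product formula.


Using the two-product formula:
R = 100 * c * (f - t) / (f * (c - t))
Numerator = 100 * 44.82 * (5.54 - 0.08)
= 100 * 44.82 * 5.46
= 24471.72
Denominator = 5.54 * (44.82 - 0.08)
= 5.54 * 44.74
= 247.8596
R = 24471.72 / 247.8596
= 98.7322%

98.7322%


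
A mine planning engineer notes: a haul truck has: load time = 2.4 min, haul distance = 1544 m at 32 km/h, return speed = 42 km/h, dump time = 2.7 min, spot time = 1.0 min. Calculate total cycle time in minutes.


11.2007 min

Convert haul speed to m/min: 32 * 1000/60 = 533.3333333 m/min
Haul time = 1544 / 533.3333333 = 2.895 min
Convert return speed to m/min: 42 * 1000/60 = 700 m/min
Return time = 1544 / 700 = 2.205714286 min
Total cycle time:
= 2.4 + 2.895 + 2.7 + 2.205714286 + 1.0
= 11.2007 min


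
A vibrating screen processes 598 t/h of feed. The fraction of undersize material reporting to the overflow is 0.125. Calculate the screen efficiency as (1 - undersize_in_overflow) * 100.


87.5%

Screen efficiency = (1 - fraction of undersize in overflow) * 100
= (1 - 0.125) * 100
= 0.875 * 100
= 87.5%
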